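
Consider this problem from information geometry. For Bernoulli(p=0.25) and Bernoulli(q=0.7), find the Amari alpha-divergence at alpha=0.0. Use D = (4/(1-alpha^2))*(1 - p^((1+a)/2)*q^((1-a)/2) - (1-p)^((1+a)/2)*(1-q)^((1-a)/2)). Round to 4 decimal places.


Amari alpha-divergence:
D = (4/(1-alpha^2))*(1 - p^((1+a)/2)*q^((1-a)/2) - (1-p)^((1+a)/2)*(1-q)^((1-a)/2)).
alpha = 0.0, p = 0.25, q = 0.7.
e1 = (1+alpha)/2 = 0.5, e2 = (1-alpha)/2 = 0.5.
t1 = p^e1 * q^e2 = 0.25^0.5 * 0.7^0.5 = 0.41833.
t2 = (1-p)^e1 * (1-q)^e2 = 0.75^0.5 * 0.3^0.5 = 0.474342.
4/(1-alpha^2) = 4.0.
D = 4.0*(1 - 0.41833 - 0.474342) = 0.4293

0.4293


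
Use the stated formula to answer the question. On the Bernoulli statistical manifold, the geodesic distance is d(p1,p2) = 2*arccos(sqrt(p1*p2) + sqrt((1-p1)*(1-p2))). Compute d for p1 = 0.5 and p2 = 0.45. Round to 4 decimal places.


Geodesic distance on Bernoulli manifold:
d(p1,p2) = 2*arccos(sqrt(p1*p2) + sqrt((1-p1)*(1-p2))).
sqrt(p1*p2) = sqrt(0.5*0.45) = 0.474342.
sqrt((1-p1)*(1-p2)) = sqrt(0.5*0.55) = 0.524404.
arg = 0.474342 + 0.524404 = 0.998746.
d = 2*arccos(0.998746) = 0.1002

0.1002


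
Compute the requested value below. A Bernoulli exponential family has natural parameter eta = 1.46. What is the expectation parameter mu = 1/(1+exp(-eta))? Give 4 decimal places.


Dual coordinate (expectation parameter) for Bernoulli:
mu = 1/(1+exp(-eta)).
eta = 1.46.
exp(-eta) = exp(-1.46) = 0.232236.
mu = 1/(1+0.232236) = 0.8115

0.8115


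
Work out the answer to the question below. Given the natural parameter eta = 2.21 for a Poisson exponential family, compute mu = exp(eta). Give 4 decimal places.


Expectation parameter for Poisson exponential family:
mu = exp(eta).
eta = 2.21.
mu = exp(2.21) = 9.1157

9.1157


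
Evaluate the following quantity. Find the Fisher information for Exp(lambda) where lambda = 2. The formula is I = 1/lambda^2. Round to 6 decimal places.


Fisher information for exponential: I(lambda) = 1/lambda^2.
lambda = 2, lambda^2 = 4.
I = 1/4 = 0.250000

0.250000


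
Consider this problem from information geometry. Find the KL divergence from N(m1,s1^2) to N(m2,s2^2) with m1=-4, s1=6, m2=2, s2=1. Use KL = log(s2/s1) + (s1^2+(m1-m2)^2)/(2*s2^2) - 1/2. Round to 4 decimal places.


KL divergence between normal distributions:
KL = log(s2/s1) + (s1^2 + (m1-m2)^2)/(2*s2^2) - 1/2.
log(1/6) = -1.791759.
(6^2 + (-4-2)^2)/(2*1^2) = (36 + 36)/2 = 36.0.
KL = -1.791759 + 36.0 - 0.5 = 33.7082

33.7082


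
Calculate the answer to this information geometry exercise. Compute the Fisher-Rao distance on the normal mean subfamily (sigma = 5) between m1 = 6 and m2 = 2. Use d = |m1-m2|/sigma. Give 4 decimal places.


On the fixed-variance normal subfamily, geodesic distance = |m1-m2|/sigma.
|6 - 2| = 4.
sigma = 5.
d = 4/5 = 0.8000

0.8000


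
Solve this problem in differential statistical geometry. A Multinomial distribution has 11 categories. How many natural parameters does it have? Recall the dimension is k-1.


Exponential family dimension calculation:
For Multinomial with k=11 categories, dim = k-1 = 10.

10


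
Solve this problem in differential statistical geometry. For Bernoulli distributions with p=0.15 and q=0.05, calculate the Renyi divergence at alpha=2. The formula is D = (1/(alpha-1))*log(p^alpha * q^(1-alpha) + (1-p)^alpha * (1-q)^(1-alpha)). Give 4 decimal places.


Renyi divergence of order alpha between Bernoulli distributions:
D = (1/(alpha-1))*log(p^alpha * q^(1-alpha) + (1-p)^alpha * (1-q)^(1-alpha)).
alpha = 2, p = 0.15, q = 0.05.
p^alpha * q^(1-alpha) = 0.15^2 * 0.05^-1 = 0.45.
(1-p)^alpha * (1-q)^(1-alpha) = 0.85^2 * 0.95^-1 = 0.760526.
sum = 0.45 + 0.760526 = 1.210526.
D = (1/1)*log(1.210526) = 0.1911

0.1911


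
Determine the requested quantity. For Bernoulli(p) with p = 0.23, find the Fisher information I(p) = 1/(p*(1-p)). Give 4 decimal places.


For Bernoulli(p), Fisher information is I(p) = 1/(p*(1-p)).
p = 0.23, 1-p = 0.77.
p*(1-p) = 0.1771.
I(p) = 1/0.1771 = 5.6465

5.6465


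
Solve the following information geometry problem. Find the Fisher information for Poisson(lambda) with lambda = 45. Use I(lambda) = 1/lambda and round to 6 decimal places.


Fisher information for Poisson: I(lambda) = 1/lambda.
lambda = 45.
I(lambda) = 1/45 = 0.022222

0.022222


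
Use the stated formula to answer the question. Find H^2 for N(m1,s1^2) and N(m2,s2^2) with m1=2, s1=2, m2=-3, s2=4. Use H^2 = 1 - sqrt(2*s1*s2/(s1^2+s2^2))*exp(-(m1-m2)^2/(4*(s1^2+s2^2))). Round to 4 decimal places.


Squared Hellinger distance for Gaussians:
H^2 = 1 - sqrt(2*s1*s2/(s1^2+s2^2)) * exp(-(m1-m2)^2/(4*(s1^2+s2^2))).
s1^2 = 4, s2^2 = 16, s1^2+s2^2 = 20.
sqrt(2*2*4/(20)) = 0.894427.
(m1-m2)^2 = (5)^2 = 25.
exp(-25/(4*20)) = exp(-0.3125) = 0.731616.
H^2 = 1 - 0.894427*0.731616 = 0.3456

0.3456


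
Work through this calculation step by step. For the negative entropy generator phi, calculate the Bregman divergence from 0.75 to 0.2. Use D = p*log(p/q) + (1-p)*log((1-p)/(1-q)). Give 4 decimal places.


Bregman divergence with negative entropy generator:
D = p*log(p/q) + (1-p)*log((1-p)/(1-q)).
p = 0.75, q = 0.2.
p*log(p/q) = 0.75*log(0.75/0.2) = 0.991317.
(1-p)*log((1-p)/(1-q)) = 0.25*log(0.25/0.8) = -0.290788.
D = 0.991317 + -0.290788 = 0.7005

0.7005


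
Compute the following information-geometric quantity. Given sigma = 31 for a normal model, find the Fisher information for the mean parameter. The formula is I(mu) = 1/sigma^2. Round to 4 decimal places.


The Fisher information for the mean of a normal distribution is I(mu) = 1/sigma^2.
sigma = 31, so sigma^2 = 961.
I(mu) = 1/961 = 0.0010

0.0010


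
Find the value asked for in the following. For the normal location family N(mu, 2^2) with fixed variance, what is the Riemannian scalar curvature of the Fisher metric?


This family has a single free parameter, so its statistical manifold
is 1-dimensional. The Riemann curvature tensor of any 1-dimensional
Riemannian manifold vanishes identically, so R = 0.

0


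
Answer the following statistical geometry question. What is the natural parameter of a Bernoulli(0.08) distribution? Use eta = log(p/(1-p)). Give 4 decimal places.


Natural parameter for Bernoulli: eta = log(p/(1-p)).
p = 0.08, 1-p = 0.92.
p/(1-p) = 0.086957.
eta = log(0.086957) = -2.4423

-2.4423


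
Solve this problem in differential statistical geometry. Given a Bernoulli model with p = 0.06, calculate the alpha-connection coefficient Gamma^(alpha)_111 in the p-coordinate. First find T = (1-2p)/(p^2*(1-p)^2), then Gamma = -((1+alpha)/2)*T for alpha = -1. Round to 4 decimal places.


Skewness (Amari-Chentsov) tensor: T = (1-2p)/(p^2*(1-p)^2).
p = 0.06, 1-2p = 0.88, p^2 = 0.0036, (1-p)^2 = 0.8836.
T = 0.88/(0.0036 * 0.8836) = 276.646044.
In the p-coordinate, Gamma^(alpha) = Gamma^(0) - (alpha/2)*T with Gamma^(0) = (1/2)*g'(p) = -T/2,
so Gamma^(alpha) = -((1+alpha)/2)*T.
alpha = -1, -(1+alpha)/2 = 0.0.
Gamma = 0.0 * 276.646044 = 0.0000

0.0000


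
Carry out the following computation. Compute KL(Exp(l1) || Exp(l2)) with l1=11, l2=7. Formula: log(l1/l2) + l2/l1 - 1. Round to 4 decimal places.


KL divergence for exponential family:
KL = log(l1/l2) + l2/l1 - 1.
log(11/7) = 0.451985.
7/11 = 0.636364.
KL = 0.451985 + 0.636364 - 1 = 0.0883

0.0883


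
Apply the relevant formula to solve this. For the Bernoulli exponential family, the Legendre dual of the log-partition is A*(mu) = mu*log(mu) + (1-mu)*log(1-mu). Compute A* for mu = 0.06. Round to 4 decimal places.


Legendre transform for Bernoulli:
A*(mu) = mu*log(mu) + (1-mu)*log(1-mu).
mu = 0.06, 1-mu = 0.94.
mu*log(mu) = 0.06*log(0.06) = -0.168805.
(1-mu)*log(1-mu) = 0.94*log(0.94) = -0.058163.
A* = -0.168805 + -0.058163 = -0.2270

-0.2270


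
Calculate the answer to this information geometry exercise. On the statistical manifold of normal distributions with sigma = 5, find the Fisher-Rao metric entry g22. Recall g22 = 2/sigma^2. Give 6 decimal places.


For the 2-parameter normal family, the Fisher metric has:
  g11 = 1/sigma^2, g22 = 2/sigma^2.
sigma = 5, sigma^2 = 25.
g22 = 0.080000

0.080000


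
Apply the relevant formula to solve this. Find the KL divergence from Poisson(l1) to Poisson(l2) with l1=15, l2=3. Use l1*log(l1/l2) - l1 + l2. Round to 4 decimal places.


KL divergence for Poisson:
KL = l1*log(l1/l2) - l1 + l2.
l1 = 15, l2 = 3.
log(15/3) = 1.609438.
l1*log(l1/l2) = 15 * 1.609438 = 24.141569.
KL = 24.141569 - 15 + 3 = 12.1416

12.1416


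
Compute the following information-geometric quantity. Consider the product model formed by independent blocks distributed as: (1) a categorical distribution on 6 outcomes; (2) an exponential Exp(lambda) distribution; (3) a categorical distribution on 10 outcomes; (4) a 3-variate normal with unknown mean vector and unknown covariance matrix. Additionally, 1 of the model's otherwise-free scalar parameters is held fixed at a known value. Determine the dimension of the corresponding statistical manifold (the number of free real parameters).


The dimension of a statistical manifold equals the number of free
(independent) real parameters of the model. For a product of independent
blocks the parameter counts add.
- categorical on 6 outcomes (probabilities sum to 1): 6-1 = 5.
- exponential (lambda): 1.
- categorical on 10 outcomes (probabilities sum to 1): 10-1 = 9.
- 3-variate normal: 3 (mean) + 3*4/2 = 6 (symmetric covariance) = 9.
Total = 5 + 1 + 9 + 9 = 24.
1 parameter(s) fixed at known values: 24 - 1 = 23.
Dimension = 23

23


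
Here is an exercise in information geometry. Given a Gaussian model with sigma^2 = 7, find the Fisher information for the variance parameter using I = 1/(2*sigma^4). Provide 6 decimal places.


Fisher information for variance: I(sigma^2) = 1/(2*sigma^4).
sigma^2 = 7, so sigma^4 = 49.
I = 1/(2*49) = 1/98 = 0.010204

0.010204


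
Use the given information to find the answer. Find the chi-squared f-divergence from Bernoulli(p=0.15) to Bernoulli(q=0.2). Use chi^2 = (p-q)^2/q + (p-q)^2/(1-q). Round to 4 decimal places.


Chi-squared divergence between Bernoulli distributions:
chi^2 = (p-q)^2/q + (p-q)^2/(1-q).
p = 0.15, q = 0.2, p-q = -0.05.
(p-q)^2 = 0.0025.
term1 = 0.0025/0.2 = 0.0125.
term2 = 0.0025/0.8 = 0.003125.
chi^2 = 0.0125 + 0.003125 = 0.0156

0.0156


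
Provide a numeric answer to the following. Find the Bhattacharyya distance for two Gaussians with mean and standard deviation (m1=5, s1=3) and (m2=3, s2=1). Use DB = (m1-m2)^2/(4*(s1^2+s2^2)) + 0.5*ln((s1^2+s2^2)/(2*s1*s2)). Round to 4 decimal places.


Bhattacharyya distance between two Gaussians:
DB = (m1-m2)^2/(4*(s1^2+s2^2)) + (1/2)*ln((s1^2+s2^2)/(2*s1*s2)).
(m1-m2)^2 = (2)^2 = 4.
s1^2+s2^2 = 9 + 1 = 10.
term1 = 4/40 = 0.1.
term2 = 0.5*ln(10/6.0) = 0.255413.
DB = 0.1 + 0.255413 = 0.3554

0.3554


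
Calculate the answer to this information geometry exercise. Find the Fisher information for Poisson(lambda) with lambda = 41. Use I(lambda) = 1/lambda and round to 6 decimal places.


Fisher information for Poisson: I(lambda) = 1/lambda.
lambda = 41.
I(lambda) = 1/41 = 0.024390

0.024390


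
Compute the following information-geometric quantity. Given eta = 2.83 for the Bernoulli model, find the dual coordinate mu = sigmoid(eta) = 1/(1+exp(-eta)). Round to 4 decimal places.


Dual coordinate (expectation parameter) for Bernoulli:
mu = 1/(1+exp(-eta)).
eta = 2.83.
exp(-eta) = exp(-2.83) = 0.059013.
mu = 1/(1+0.059013) = 0.9443

0.9443


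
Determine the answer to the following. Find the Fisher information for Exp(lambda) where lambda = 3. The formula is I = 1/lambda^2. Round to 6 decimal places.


Fisher information for exponential: I(lambda) = 1/lambda^2.
lambda = 3, lambda^2 = 9.
I = 1/9 = 0.111111

0.111111


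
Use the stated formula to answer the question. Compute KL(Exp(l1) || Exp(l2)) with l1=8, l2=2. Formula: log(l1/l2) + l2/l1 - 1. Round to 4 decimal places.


KL divergence for exponential family:
KL = log(l1/l2) + l2/l1 - 1.
log(8/2) = 1.386294.
2/8 = 0.25.
KL = 1.386294 + 0.25 - 1 = 0.6363

0.6363


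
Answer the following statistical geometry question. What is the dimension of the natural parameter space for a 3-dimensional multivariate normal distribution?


Exponential family dimension calculation:
For 3-dim MVN: mean has 3 params, covariance has 3*4/2 = 6 unique entries.
Total dim = 3 + 6 = 9.

9


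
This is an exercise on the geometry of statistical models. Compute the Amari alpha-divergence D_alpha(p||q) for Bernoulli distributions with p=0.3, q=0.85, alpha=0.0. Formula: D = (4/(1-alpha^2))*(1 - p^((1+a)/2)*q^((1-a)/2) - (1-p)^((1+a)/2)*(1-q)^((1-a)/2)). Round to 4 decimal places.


Amari alpha-divergence:
D = (4/(1-alpha^2))*(1 - p^((1+a)/2)*q^((1-a)/2) - (1-p)^((1+a)/2)*(1-q)^((1-a)/2)).
alpha = 0.0, p = 0.3, q = 0.85.
e1 = (1+alpha)/2 = 0.5, e2 = (1-alpha)/2 = 0.5.
t1 = p^e1 * q^e2 = 0.3^0.5 * 0.85^0.5 = 0.504975.
t2 = (1-p)^e1 * (1-q)^e2 = 0.7^0.5 * 0.15^0.5 = 0.324037.
4/(1-alpha^2) = 4.0.
D = 4.0*(1 - 0.504975 - 0.324037) = 0.6840

0.6840


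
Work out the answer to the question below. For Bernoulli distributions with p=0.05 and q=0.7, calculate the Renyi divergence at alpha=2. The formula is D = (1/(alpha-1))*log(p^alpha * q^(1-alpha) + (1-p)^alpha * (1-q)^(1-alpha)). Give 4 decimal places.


Renyi divergence of order alpha between Bernoulli distributions:
D = (1/(alpha-1))*log(p^alpha * q^(1-alpha) + (1-p)^alpha * (1-q)^(1-alpha)).
alpha = 2, p = 0.05, q = 0.7.
p^alpha * q^(1-alpha) = 0.05^2 * 0.7^-1 = 0.003571.
(1-p)^alpha * (1-q)^(1-alpha) = 0.95^2 * 0.3^-1 = 3.008333.
sum = 0.003571 + 3.008333 = 3.011905.
D = (1/1)*log(3.011905) = 1.1026

1.1026


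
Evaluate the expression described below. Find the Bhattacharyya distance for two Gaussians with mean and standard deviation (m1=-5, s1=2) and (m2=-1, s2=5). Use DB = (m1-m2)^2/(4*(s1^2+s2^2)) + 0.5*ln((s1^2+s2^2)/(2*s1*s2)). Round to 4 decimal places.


Bhattacharyya distance between two Gaussians:
DB = (m1-m2)^2/(4*(s1^2+s2^2)) + (1/2)*ln((s1^2+s2^2)/(2*s1*s2)).
(m1-m2)^2 = (-4)^2 = 16.
s1^2+s2^2 = 4 + 25 = 29.
term1 = 16/116 = 0.137931.
term2 = 0.5*ln(29/20.0) = 0.185782.
DB = 0.137931 + 0.185782 = 0.3237

0.3237


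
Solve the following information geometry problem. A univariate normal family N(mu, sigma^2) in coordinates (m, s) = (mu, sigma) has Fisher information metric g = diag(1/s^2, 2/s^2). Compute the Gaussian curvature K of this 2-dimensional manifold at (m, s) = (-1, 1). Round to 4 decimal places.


The metric has the form g = (A dm^2 + B ds^2)/s^2 with A = 1, B = 2.
Substitute u = sqrt(A/B)*m: g = B*(du^2 + ds^2)/s^2, i.e. B times the
Poincare upper half-plane metric, which has constant Gaussian curvature -1.
Scaling a 2D metric by a constant c divides the Gaussian curvature by c,
so K = -1/B = -1/(2) = -0.5000 everywhere (the point (m, s) = (-1, 1) is irrelevant:
the curvature is constant).
The requested Gaussian curvature is K = -0.5000.

-0.5000


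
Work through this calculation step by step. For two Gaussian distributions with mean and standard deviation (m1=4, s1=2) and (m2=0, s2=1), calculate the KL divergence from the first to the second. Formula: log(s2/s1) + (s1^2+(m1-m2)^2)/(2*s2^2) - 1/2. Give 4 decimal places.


KL divergence between normal distributions:
KL = log(s2/s1) + (s1^2 + (m1-m2)^2)/(2*s2^2) - 1/2.
log(1/2) = -0.693147.
(2^2 + (4-0)^2)/(2*1^2) = (4 + 16)/2 = 10.0.
KL = -0.693147 + 10.0 - 0.5 = 8.8069

8.8069


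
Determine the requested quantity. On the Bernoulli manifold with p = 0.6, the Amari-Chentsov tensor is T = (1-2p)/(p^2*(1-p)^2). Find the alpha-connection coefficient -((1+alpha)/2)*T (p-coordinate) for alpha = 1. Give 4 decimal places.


Skewness (Amari-Chentsov) tensor: T = (1-2p)/(p^2*(1-p)^2).
p = 0.6, 1-2p = -0.2, p^2 = 0.36, (1-p)^2 = 0.16.
T = -0.2/(0.36 * 0.16) = -3.472222.
In the p-coordinate, Gamma^(alpha) = Gamma^(0) - (alpha/2)*T with Gamma^(0) = (1/2)*g'(p) = -T/2,
so Gamma^(alpha) = -((1+alpha)/2)*T.
alpha = 1, -(1+alpha)/2 = -1.0.
Gamma = -1.0 * -3.472222 = 3.4722

3.4722


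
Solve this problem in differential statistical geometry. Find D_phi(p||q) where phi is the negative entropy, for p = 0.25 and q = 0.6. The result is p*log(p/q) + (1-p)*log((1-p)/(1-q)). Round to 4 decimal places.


Bregman divergence with negative entropy generator:
D = p*log(p/q) + (1-p)*log((1-p)/(1-q)).
p = 0.25, q = 0.6.
p*log(p/q) = 0.25*log(0.25/0.6) = -0.218867.
(1-p)*log((1-p)/(1-q)) = 0.75*log(0.75/0.4) = 0.471456.
D = -0.218867 + 0.471456 = 0.2526

0.2526


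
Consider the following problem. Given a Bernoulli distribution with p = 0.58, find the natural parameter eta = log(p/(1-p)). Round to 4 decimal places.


Natural parameter for Bernoulli: eta = log(p/(1-p)).
p = 0.58, 1-p = 0.42.
p/(1-p) = 1.380952.
eta = log(1.380952) = 0.3228

0.3228


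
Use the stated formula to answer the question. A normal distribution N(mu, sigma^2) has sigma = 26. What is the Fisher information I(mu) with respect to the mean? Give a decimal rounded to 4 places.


The Fisher information for the mean of a normal distribution is I(mu) = 1/sigma^2.
sigma = 26, so sigma^2 = 676.
I(mu) = 1/676 = 0.0015

0.0015


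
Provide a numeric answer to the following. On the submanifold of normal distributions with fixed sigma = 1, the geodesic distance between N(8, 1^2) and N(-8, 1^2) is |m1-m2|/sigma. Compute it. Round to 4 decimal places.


On the fixed-variance normal subfamily, geodesic distance = |m1-m2|/sigma.
|8 - -8| = 16.
sigma = 1.
d = 16/1 = 16.0000

16.0000


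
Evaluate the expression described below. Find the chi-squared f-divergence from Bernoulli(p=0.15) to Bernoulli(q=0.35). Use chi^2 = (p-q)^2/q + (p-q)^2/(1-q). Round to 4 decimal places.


Chi-squared divergence between Bernoulli distributions:
chi^2 = (p-q)^2/q + (p-q)^2/(1-q).
p = 0.15, q = 0.35, p-q = -0.2.
(p-q)^2 = 0.04.
term1 = 0.04/0.35 = 0.114286.
term2 = 0.04/0.65 = 0.061538.
chi^2 = 0.114286 + 0.061538 = 0.1758

0.1758


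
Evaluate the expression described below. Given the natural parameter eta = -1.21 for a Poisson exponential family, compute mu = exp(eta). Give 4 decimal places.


Expectation parameter for Poisson exponential family:
mu = exp(eta).
eta = -1.21.
mu = exp(-1.21) = 0.2982

0.2982


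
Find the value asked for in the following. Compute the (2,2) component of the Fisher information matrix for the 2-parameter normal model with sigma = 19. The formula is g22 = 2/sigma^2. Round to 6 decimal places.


For the 2-parameter normal family, the Fisher metric has:
  g11 = 1/sigma^2, g22 = 2/sigma^2.
sigma = 19, sigma^2 = 361.
g22 = 0.005540

0.005540


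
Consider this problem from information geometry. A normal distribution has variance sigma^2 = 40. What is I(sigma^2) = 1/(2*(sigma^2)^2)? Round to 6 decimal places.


Fisher information for variance: I(sigma^2) = 1/(2*sigma^4).
sigma^2 = 40, so sigma^4 = 1600.
I = 1/(2*1600) = 1/3200 = 0.000313

0.000313


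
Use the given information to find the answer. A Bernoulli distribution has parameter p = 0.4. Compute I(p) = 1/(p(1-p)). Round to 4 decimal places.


For Bernoulli(p), Fisher information is I(p) = 1/(p*(1-p)).
p = 0.4, 1-p = 0.6.
p*(1-p) = 0.24.
I(p) = 1/0.24 = 4.1667

4.1667


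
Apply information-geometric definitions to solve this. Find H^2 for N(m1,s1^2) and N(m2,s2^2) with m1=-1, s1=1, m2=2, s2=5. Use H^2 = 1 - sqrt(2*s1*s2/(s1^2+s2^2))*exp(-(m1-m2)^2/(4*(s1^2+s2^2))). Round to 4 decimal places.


Squared Hellinger distance for Gaussians:
H^2 = 1 - sqrt(2*s1*s2/(s1^2+s2^2)) * exp(-(m1-m2)^2/(4*(s1^2+s2^2))).
s1^2 = 1, s2^2 = 25, s1^2+s2^2 = 26.
sqrt(2*1*5/(26)) = 0.620174.
(m1-m2)^2 = (-3)^2 = 9.
exp(-9/(4*26)) = exp(-0.086538) = 0.9171.
H^2 = 1 - 0.620174*0.9171 = 0.4312

0.4312


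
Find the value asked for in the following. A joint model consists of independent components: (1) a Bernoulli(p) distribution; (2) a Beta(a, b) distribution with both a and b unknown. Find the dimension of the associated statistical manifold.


The dimension of a statistical manifold equals the number of free
(independent) real parameters of the model. For a product of independent
blocks the parameter counts add.
- Bernoulli (p): 1.
- Beta (a, b): 2.
Total = 1 + 2 = 3.
Dimension = 3

3


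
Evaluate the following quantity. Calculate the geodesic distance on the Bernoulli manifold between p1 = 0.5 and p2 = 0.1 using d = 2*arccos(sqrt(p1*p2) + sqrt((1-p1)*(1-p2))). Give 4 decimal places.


Geodesic distance on Bernoulli manifold:
d(p1,p2) = 2*arccos(sqrt(p1*p2) + sqrt((1-p1)*(1-p2))).
sqrt(p1*p2) = sqrt(0.5*0.1) = 0.223607.
sqrt((1-p1)*(1-p2)) = sqrt(0.5*0.9) = 0.67082.
arg = 0.223607 + 0.67082 = 0.894427.
d = 2*arccos(0.894427) = 0.9273

0.9273


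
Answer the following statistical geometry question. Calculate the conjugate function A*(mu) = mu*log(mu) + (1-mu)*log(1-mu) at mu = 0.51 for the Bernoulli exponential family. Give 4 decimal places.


Legendre transform for Bernoulli:
A*(mu) = mu*log(mu) + (1-mu)*log(1-mu).
mu = 0.51, 1-mu = 0.49.
mu*log(mu) = 0.51*log(0.51) = -0.343406.
(1-mu)*log(1-mu) = 0.49*log(0.49) = -0.349541.
A* = -0.343406 + -0.349541 = -0.6929

-0.6929


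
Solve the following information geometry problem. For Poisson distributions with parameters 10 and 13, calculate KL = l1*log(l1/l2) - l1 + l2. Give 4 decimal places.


KL divergence for Poisson:
KL = l1*log(l1/l2) - l1 + l2.
l1 = 10, l2 = 13.
log(10/13) = -0.262364.
l1*log(l1/l2) = 10 * -0.262364 = -2.623643.
KL = -2.623643 - 10 + 13 = 0.3764

0.3764


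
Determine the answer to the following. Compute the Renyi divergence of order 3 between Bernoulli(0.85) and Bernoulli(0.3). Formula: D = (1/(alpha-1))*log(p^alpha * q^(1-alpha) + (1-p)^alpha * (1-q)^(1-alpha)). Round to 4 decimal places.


Renyi divergence of order alpha between Bernoulli distributions:
D = (1/(alpha-1))*log(p^alpha * q^(1-alpha) + (1-p)^alpha * (1-q)^(1-alpha)).
alpha = 3, p = 0.85, q = 0.3.
p^alpha * q^(1-alpha) = 0.85^3 * 0.3^-2 = 6.823611.
(1-p)^alpha * (1-q)^(1-alpha) = 0.15^3 * 0.7^-2 = 0.006888.
sum = 6.823611 + 0.006888 = 6.830499.
D = (1/2)*log(6.830499) = 0.9607

0.9607


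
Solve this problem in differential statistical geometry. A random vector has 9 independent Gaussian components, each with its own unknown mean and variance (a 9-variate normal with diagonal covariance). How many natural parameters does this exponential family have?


Exponential family dimension calculation:
Each univariate normal has two natural parameters (mu/sigma^2 and -1/(2 sigma^2)).
With 9 independent components, dim = 2 * 9 = 18.

18


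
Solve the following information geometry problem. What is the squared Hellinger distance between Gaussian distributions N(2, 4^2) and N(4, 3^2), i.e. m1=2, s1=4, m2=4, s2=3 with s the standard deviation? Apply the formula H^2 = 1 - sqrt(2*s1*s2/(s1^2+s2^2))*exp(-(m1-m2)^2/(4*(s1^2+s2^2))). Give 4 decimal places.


Squared Hellinger distance for Gaussians:
H^2 = 1 - sqrt(2*s1*s2/(s1^2+s2^2)) * exp(-(m1-m2)^2/(4*(s1^2+s2^2))).
s1^2 = 16, s2^2 = 9, s1^2+s2^2 = 25.
sqrt(2*4*3/(25)) = 0.979796.
(m1-m2)^2 = (-2)^2 = 4.
exp(-4/(4*25)) = exp(-0.04) = 0.960789.
H^2 = 1 - 0.979796*0.960789 = 0.0586

0.0586


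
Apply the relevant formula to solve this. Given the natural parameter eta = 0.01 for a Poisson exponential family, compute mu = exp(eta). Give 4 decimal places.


Expectation parameter for Poisson exponential family:
mu = exp(eta).
eta = 0.01.
mu = exp(0.01) = 1.0101

1.0101


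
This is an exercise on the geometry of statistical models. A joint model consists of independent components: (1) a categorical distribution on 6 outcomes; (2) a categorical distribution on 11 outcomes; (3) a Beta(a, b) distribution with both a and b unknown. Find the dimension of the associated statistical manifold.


The dimension of a statistical manifold equals the number of free
(independent) real parameters of the model. For a product of independent
blocks the parameter counts add.
- categorical on 6 outcomes (probabilities sum to 1): 6-1 = 5.
- categorical on 11 outcomes (probabilities sum to 1): 11-1 = 10.
- Beta (a, b): 2.
Total = 5 + 10 + 2 = 17.
Dimension = 17

17


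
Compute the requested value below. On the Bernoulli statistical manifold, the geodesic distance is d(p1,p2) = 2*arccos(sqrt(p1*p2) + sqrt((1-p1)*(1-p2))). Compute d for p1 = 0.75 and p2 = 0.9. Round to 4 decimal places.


Geodesic distance on Bernoulli manifold:
d(p1,p2) = 2*arccos(sqrt(p1*p2) + sqrt((1-p1)*(1-p2))).
sqrt(p1*p2) = sqrt(0.75*0.9) = 0.821584.
sqrt((1-p1)*(1-p2)) = sqrt(0.25*0.1) = 0.158114.
arg = 0.821584 + 0.158114 = 0.979698.
d = 2*arccos(0.979698) = 0.4037

0.4037


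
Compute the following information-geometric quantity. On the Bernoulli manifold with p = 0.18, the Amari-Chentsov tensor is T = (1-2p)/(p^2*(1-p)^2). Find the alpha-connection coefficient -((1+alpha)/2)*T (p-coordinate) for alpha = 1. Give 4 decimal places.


Skewness (Amari-Chentsov) tensor: T = (1-2p)/(p^2*(1-p)^2).
p = 0.18, 1-2p = 0.64, p^2 = 0.0324, (1-p)^2 = 0.6724.
T = 0.64/(0.0324 * 0.6724) = 29.376988.
In the p-coordinate, Gamma^(alpha) = Gamma^(0) - (alpha/2)*T with Gamma^(0) = (1/2)*g'(p) = -T/2,
so Gamma^(alpha) = -((1+alpha)/2)*T.
alpha = 1, -(1+alpha)/2 = -1.0.
Gamma = -1.0 * 29.376988 = -29.3770

-29.3770


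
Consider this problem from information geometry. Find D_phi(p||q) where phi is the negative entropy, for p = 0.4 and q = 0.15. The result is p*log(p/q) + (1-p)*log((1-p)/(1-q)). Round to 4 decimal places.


Bregman divergence with negative entropy generator:
D = p*log(p/q) + (1-p)*log((1-p)/(1-q)).
p = 0.4, q = 0.15.
p*log(p/q) = 0.4*log(0.4/0.15) = 0.392332.
(1-p)*log((1-p)/(1-q)) = 0.6*log(0.6/0.85) = -0.208984.
D = 0.392332 + -0.208984 = 0.1833

0.1833


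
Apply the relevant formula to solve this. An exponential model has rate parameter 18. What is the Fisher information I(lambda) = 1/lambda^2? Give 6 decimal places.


Fisher information for exponential: I(lambda) = 1/lambda^2.
lambda = 18, lambda^2 = 324.
I = 1/324 = 0.003086

0.003086


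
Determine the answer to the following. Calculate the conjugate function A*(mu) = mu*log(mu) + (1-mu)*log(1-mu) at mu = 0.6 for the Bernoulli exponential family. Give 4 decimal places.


Legendre transform for Bernoulli:
A*(mu) = mu*log(mu) + (1-mu)*log(1-mu).
mu = 0.6, 1-mu = 0.4.
mu*log(mu) = 0.6*log(0.6) = -0.306495.
(1-mu)*log(1-mu) = 0.4*log(0.4) = -0.366516.
A* = -0.306495 + -0.366516 = -0.6730

-0.6730


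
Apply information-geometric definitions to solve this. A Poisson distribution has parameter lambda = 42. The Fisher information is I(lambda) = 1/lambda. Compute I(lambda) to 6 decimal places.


Fisher information for Poisson: I(lambda) = 1/lambda.
lambda = 42.
I(lambda) = 1/42 = 0.023810

0.023810


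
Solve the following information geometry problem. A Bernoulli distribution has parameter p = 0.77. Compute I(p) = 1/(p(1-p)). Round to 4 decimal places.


For Bernoulli(p), Fisher information is I(p) = 1/(p*(1-p)).
p = 0.77, 1-p = 0.23.
p*(1-p) = 0.1771.
I(p) = 1/0.1771 = 5.6465

5.6465


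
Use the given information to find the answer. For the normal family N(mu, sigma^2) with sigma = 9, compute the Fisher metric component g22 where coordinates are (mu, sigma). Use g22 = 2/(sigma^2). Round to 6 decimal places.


For the 2-parameter normal family, the Fisher metric has:
  g11 = 1/sigma^2, g22 = 2/sigma^2.
sigma = 9, sigma^2 = 81.
g22 = 0.024691

0.024691


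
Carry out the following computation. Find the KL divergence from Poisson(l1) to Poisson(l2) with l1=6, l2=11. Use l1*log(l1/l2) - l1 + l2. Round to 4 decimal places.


KL divergence for Poisson:
KL = l1*log(l1/l2) - l1 + l2.
l1 = 6, l2 = 11.
log(6/11) = -0.606136.
l1*log(l1/l2) = 6 * -0.606136 = -3.636815.
KL = -3.636815 - 6 + 11 = 1.3632

1.3632


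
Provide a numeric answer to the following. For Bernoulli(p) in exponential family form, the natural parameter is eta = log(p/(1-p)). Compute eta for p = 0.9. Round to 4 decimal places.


Natural parameter for Bernoulli: eta = log(p/(1-p)).
p = 0.9, 1-p = 0.1.
p/(1-p) = 9.0.
eta = log(9.0) = 2.1972

2.1972


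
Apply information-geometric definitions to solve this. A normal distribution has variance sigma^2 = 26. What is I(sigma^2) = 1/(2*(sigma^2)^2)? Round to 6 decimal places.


Fisher information for variance: I(sigma^2) = 1/(2*sigma^4).
sigma^2 = 26, so sigma^4 = 676.
I = 1/(2*676) = 1/1352 = 0.000740

0.000740


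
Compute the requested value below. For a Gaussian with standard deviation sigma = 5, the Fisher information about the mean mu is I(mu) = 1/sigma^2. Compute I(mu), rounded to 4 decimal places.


The Fisher information for the mean of a normal distribution is I(mu) = 1/sigma^2.
sigma = 5, so sigma^2 = 25.
I(mu) = 1/25 = 0.0400

0.0400


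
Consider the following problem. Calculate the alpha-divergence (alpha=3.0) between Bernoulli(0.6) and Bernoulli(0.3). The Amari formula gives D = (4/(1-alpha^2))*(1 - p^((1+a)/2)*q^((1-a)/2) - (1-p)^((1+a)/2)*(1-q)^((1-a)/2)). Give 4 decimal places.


Amari alpha-divergence:
D = (4/(1-alpha^2))*(1 - p^((1+a)/2)*q^((1-a)/2) - (1-p)^((1+a)/2)*(1-q)^((1-a)/2)).
alpha = 3.0, p = 0.6, q = 0.3.
e1 = (1+alpha)/2 = 2.0, e2 = (1-alpha)/2 = -1.0.
t1 = p^e1 * q^e2 = 0.6^2.0 * 0.3^-1.0 = 1.2.
t2 = (1-p)^e1 * (1-q)^e2 = 0.4^2.0 * 0.7^-1.0 = 0.228571.
4/(1-alpha^2) = -0.5.
D = -0.5*(1 - 1.2 - 0.228571) = 0.2143

0.2143


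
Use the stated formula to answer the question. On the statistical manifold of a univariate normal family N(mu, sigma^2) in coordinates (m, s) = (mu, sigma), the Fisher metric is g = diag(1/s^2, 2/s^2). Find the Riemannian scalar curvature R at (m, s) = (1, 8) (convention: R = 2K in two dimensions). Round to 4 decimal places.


The metric has the form g = (A dm^2 + B ds^2)/s^2 with A = 1, B = 2.
Substitute u = sqrt(A/B)*m: g = B*(du^2 + ds^2)/s^2, i.e. B times the
Poincare upper half-plane metric, which has constant Gaussian curvature -1.
Scaling a 2D metric by a constant c divides the Gaussian curvature by c,
so K = -1/B = -1/(2) = -0.5000 everywhere (the point (m, s) = (1, 8) is irrelevant:
the curvature is constant).
Scalar curvature in dimension 2: R = 2K = -2/(2) = -1.0000.

-1.0000


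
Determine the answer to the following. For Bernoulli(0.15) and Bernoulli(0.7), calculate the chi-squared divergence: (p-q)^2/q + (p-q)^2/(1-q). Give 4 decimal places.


Chi-squared divergence between Bernoulli distributions:
chi^2 = (p-q)^2/q + (p-q)^2/(1-q).
p = 0.15, q = 0.7, p-q = -0.55.
(p-q)^2 = 0.3025.
term1 = 0.3025/0.7 = 0.432143.
term2 = 0.3025/0.3 = 1.008333.
chi^2 = 0.432143 + 1.008333 = 1.4405

1.4405


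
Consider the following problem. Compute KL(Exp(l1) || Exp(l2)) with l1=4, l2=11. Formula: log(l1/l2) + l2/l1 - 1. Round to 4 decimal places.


KL divergence for exponential family:
KL = log(l1/l2) + l2/l1 - 1.
log(4/11) = -1.011601.
11/4 = 2.75.
KL = -1.011601 + 2.75 - 1 = 0.7384

0.7384


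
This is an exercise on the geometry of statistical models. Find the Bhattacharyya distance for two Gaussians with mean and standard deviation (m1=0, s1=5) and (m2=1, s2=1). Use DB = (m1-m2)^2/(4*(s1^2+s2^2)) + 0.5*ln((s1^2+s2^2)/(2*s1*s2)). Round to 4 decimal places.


Bhattacharyya distance between two Gaussians:
DB = (m1-m2)^2/(4*(s1^2+s2^2)) + (1/2)*ln((s1^2+s2^2)/(2*s1*s2)).
(m1-m2)^2 = (-1)^2 = 1.
s1^2+s2^2 = 25 + 1 = 26.
term1 = 1/104 = 0.009615.
term2 = 0.5*ln(26/10.0) = 0.477756.
DB = 0.009615 + 0.477756 = 0.4874

0.4874


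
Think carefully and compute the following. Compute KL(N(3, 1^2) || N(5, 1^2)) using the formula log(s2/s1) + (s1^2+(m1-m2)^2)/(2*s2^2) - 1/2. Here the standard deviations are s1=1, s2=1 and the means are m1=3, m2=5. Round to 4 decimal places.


KL divergence between normal distributions:
KL = log(s2/s1) + (s1^2 + (m1-m2)^2)/(2*s2^2) - 1/2.
log(1/1) = 0.0.
(1^2 + (3-5)^2)/(2*1^2) = (1 + 4)/2 = 2.5.
KL = 0.0 + 2.5 - 0.5 = 2.0000

2.0000


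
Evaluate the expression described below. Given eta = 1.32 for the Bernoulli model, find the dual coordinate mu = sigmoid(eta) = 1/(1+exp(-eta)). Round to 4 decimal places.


Dual coordinate (expectation parameter) for Bernoulli:
mu = 1/(1+exp(-eta)).
eta = 1.32.
exp(-eta) = exp(-1.32) = 0.267135.
mu = 1/(1+0.267135) = 0.7892

0.7892


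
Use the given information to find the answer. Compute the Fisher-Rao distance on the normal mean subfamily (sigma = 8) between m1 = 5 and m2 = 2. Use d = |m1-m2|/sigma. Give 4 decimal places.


On the fixed-variance normal subfamily, geodesic distance = |m1-m2|/sigma.
|5 - 2| = 3.
sigma = 8.
d = 3/8 = 0.3750

0.3750


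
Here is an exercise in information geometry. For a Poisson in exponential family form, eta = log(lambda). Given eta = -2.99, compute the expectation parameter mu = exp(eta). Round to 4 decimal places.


Expectation parameter for Poisson exponential family:
mu = exp(eta).
eta = -2.99.
mu = exp(-2.99) = 0.0503

0.0503


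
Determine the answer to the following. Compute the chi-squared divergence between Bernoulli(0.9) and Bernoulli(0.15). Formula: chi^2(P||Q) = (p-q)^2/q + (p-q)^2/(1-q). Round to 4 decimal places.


Chi-squared divergence between Bernoulli distributions:
chi^2 = (p-q)^2/q + (p-q)^2/(1-q).
p = 0.9, q = 0.15, p-q = 0.75.
(p-q)^2 = 0.5625.
term1 = 0.5625/0.15 = 3.75.
term2 = 0.5625/0.85 = 0.661765.
chi^2 = 3.75 + 0.661765 = 4.4118

4.4118


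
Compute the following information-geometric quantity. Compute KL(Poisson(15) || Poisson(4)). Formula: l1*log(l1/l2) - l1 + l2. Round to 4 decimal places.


KL divergence for Poisson:
KL = l1*log(l1/l2) - l1 + l2.
l1 = 15, l2 = 4.
log(15/4) = 1.321756.
l1*log(l1/l2) = 15 * 1.321756 = 19.826338.
KL = 19.826338 - 15 + 4 = 8.8263

8.8263


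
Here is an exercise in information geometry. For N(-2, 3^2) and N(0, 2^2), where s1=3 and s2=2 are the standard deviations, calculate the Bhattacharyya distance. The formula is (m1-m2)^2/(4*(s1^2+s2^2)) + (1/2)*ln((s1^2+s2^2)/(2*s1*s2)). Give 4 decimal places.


Bhattacharyya distance between two Gaussians:
DB = (m1-m2)^2/(4*(s1^2+s2^2)) + (1/2)*ln((s1^2+s2^2)/(2*s1*s2)).
(m1-m2)^2 = (-2)^2 = 4.
s1^2+s2^2 = 9 + 4 = 13.
term1 = 4/52 = 0.076923.
term2 = 0.5*ln(13/12.0) = 0.040021.
DB = 0.076923 + 0.040021 = 0.1169

0.1169


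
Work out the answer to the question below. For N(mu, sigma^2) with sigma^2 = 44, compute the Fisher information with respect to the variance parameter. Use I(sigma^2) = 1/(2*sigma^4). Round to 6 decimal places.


Fisher information for variance: I(sigma^2) = 1/(2*sigma^4).
sigma^2 = 44, so sigma^4 = 1936.
I = 1/(2*1936) = 1/3872 = 0.000258

0.000258


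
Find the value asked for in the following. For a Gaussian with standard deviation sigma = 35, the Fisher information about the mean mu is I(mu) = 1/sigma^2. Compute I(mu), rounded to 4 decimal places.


The Fisher information for the mean of a normal distribution is I(mu) = 1/sigma^2.
sigma = 35, so sigma^2 = 1225.
I(mu) = 1/1225 = 0.0008

0.0008


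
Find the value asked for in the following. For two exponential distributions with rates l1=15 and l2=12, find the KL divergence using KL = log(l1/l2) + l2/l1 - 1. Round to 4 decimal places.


KL divergence for exponential family:
KL = log(l1/l2) + l2/l1 - 1.
log(15/12) = 0.223144.
12/15 = 0.8.
KL = 0.223144 + 0.8 - 1 = 0.0231

0.0231


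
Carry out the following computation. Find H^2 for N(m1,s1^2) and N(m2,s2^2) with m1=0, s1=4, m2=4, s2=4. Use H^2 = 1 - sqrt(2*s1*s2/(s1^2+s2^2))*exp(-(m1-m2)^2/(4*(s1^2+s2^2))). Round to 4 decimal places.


Squared Hellinger distance for Gaussians:
H^2 = 1 - sqrt(2*s1*s2/(s1^2+s2^2)) * exp(-(m1-m2)^2/(4*(s1^2+s2^2))).
s1^2 = 16, s2^2 = 16, s1^2+s2^2 = 32.
sqrt(2*4*4/(32)) = 1.0.
(m1-m2)^2 = (-4)^2 = 16.
exp(-16/(4*32)) = exp(-0.125) = 0.882497.
H^2 = 1 - 1.0*0.882497 = 0.1175

0.1175


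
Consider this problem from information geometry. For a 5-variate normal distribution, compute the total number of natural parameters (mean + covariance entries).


Exponential family dimension calculation:
For 5-dim MVN: mean has 5 params, covariance has 5*6/2 = 15 unique entries.
Total dim = 5 + 15 = 20.

20


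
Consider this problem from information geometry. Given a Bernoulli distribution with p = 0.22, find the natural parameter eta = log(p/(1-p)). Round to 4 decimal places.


Natural parameter for Bernoulli: eta = log(p/(1-p)).
p = 0.22, 1-p = 0.78.
p/(1-p) = 0.282051.
eta = log(0.282051) = -1.2657

-1.2657


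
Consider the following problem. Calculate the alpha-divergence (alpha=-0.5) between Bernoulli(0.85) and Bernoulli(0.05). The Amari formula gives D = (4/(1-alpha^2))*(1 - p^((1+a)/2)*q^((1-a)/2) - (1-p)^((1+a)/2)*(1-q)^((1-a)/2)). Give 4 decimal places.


Amari alpha-divergence:
D = (4/(1-alpha^2))*(1 - p^((1+a)/2)*q^((1-a)/2) - (1-p)^((1+a)/2)*(1-q)^((1-a)/2)).
alpha = -0.5, p = 0.85, q = 0.05.
e1 = (1+alpha)/2 = 0.25, e2 = (1-alpha)/2 = 0.75.
t1 = p^e1 * q^e2 = 0.85^0.25 * 0.05^0.75 = 0.101527.
t2 = (1-p)^e1 * (1-q)^e2 = 0.15^0.25 * 0.95^0.75 = 0.598847.
4/(1-alpha^2) = 5.333333.
D = 5.333333*(1 - 0.101527 - 0.598847) = 1.5980

1.5980


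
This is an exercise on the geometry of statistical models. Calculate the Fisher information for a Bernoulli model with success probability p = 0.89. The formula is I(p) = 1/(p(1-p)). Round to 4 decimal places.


For Bernoulli(p), Fisher information is I(p) = 1/(p*(1-p)).
p = 0.89, 1-p = 0.11.
p*(1-p) = 0.0979.
I(p) = 1/0.0979 = 10.2145

10.2145


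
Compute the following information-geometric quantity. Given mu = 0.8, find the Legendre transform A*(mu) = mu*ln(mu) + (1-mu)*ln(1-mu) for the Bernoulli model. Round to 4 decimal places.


Legendre transform for Bernoulli:
A*(mu) = mu*log(mu) + (1-mu)*log(1-mu).
mu = 0.8, 1-mu = 0.2.
mu*log(mu) = 0.8*log(0.8) = -0.178515.
(1-mu)*log(1-mu) = 0.2*log(0.2) = -0.321888.
A* = -0.178515 + -0.321888 = -0.5004

-0.5004


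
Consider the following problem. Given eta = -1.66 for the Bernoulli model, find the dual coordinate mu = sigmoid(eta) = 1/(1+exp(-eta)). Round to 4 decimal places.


Dual coordinate (expectation parameter) for Bernoulli:
mu = 1/(1+exp(-eta)).
eta = -1.66.
exp(-eta) = exp(1.66) = 5.259311.
mu = 1/(1+5.259311) = 0.1598

0.1598


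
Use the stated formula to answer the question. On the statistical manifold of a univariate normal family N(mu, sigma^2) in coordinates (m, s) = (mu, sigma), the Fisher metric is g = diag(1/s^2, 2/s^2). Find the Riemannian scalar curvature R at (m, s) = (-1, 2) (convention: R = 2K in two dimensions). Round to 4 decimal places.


The metric has the form g = (A dm^2 + B ds^2)/s^2 with A = 1, B = 2.
Substitute u = sqrt(A/B)*m: g = B*(du^2 + ds^2)/s^2, i.e. B times the
Poincare upper half-plane metric, which has constant Gaussian curvature -1.
Scaling a 2D metric by a constant c divides the Gaussian curvature by c,
so K = -1/B = -1/(2) = -0.5000 everywhere (the point (m, s) = (-1, 2) is irrelevant:
the curvature is constant).
Scalar curvature in dimension 2: R = 2K = -2/(2) = -1.0000.

-1.0000


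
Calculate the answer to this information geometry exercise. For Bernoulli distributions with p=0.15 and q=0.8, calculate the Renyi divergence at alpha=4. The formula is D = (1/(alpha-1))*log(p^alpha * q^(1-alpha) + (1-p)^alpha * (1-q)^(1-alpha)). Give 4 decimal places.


Renyi divergence of order alpha between Bernoulli distributions:
D = (1/(alpha-1))*log(p^alpha * q^(1-alpha) + (1-p)^alpha * (1-q)^(1-alpha)).
alpha = 4, p = 0.15, q = 0.8.
p^alpha * q^(1-alpha) = 0.15^4 * 0.8^-3 = 0.000989.
(1-p)^alpha * (1-q)^(1-alpha) = 0.85^4 * 0.2^-3 = 65.250781.
sum = 0.000989 + 65.250781 = 65.25177.
D = (1/3)*log(65.25177) = 1.3928

1.3928


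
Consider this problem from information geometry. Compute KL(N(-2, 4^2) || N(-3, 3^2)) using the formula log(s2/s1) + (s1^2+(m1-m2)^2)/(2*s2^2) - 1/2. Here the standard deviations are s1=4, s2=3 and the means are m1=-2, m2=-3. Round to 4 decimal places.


KL divergence between normal distributions:
KL = log(s2/s1) + (s1^2 + (m1-m2)^2)/(2*s2^2) - 1/2.
log(3/4) = -0.287682.
(4^2 + (-2--3)^2)/(2*3^2) = (16 + 1)/18 = 0.944444.
KL = -0.287682 + 0.944444 - 0.5 = 0.1568

0.1568
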